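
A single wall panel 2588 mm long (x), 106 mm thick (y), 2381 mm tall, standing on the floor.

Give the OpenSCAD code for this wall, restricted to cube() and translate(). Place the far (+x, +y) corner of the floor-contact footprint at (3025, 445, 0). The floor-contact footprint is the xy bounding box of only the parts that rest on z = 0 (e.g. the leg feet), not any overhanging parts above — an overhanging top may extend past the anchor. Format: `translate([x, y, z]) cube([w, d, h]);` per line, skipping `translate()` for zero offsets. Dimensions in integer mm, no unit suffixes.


translate([437, 339, 0]) cube([2588, 106, 2381]);


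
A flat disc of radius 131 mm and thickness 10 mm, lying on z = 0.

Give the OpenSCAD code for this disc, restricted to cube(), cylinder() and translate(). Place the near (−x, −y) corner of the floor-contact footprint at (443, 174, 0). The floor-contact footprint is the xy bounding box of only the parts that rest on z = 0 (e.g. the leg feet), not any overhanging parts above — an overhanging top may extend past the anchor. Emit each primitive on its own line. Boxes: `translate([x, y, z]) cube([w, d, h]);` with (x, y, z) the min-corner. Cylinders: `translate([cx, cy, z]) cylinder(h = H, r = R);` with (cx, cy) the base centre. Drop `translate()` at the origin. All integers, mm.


translate([574, 305, 0]) cylinder(h = 10, r = 131);


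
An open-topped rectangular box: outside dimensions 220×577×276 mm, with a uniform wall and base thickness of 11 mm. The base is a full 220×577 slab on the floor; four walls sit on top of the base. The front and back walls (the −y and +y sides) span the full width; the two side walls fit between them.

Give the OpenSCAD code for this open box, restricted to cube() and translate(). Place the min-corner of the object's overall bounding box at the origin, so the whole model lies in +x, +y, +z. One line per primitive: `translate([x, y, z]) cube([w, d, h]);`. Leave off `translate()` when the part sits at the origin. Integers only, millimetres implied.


cube([220, 577, 11]);
translate([0, 0, 11]) cube([220, 11, 265]);
translate([0, 566, 11]) cube([220, 11, 265]);
translate([0, 11, 11]) cube([11, 555, 265]);
translate([209, 11, 11]) cube([11, 555, 265]);


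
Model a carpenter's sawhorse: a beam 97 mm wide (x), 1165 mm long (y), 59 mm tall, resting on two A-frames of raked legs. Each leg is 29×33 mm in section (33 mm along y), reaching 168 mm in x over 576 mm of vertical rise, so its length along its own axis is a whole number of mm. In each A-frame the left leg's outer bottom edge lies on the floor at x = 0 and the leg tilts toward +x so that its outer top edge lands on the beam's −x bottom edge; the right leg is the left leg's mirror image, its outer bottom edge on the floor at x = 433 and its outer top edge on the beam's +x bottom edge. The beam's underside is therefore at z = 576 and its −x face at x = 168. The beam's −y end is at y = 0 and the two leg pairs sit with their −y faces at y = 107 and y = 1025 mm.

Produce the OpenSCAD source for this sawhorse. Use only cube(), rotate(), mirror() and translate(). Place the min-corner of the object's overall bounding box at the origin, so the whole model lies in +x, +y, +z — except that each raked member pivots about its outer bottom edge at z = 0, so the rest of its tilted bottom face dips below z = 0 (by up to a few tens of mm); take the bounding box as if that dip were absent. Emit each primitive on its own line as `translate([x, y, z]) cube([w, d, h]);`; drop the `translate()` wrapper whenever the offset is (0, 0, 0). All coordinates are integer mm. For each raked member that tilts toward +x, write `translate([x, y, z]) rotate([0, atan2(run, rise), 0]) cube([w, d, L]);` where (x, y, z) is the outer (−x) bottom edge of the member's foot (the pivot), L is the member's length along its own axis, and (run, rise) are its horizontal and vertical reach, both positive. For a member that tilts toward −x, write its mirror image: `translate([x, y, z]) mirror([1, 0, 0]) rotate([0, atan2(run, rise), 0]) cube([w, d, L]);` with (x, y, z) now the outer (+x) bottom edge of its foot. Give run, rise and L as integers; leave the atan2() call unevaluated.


translate([168, 0, 576]) cube([97, 1165, 59]);
translate([0, 107, 0]) rotate([0, atan2(168, 576), 0]) cube([29, 33, 600]);
translate([433, 107, 0]) mirror([1, 0, 0]) rotate([0, atan2(168, 576), 0]) cube([29, 33, 600]);
translate([0, 1025, 0]) rotate([0, atan2(168, 576), 0]) cube([29, 33, 600]);
translate([433, 1025, 0]) mirror([1, 0, 0]) rotate([0, atan2(168, 576), 0]) cube([29, 33, 600]);


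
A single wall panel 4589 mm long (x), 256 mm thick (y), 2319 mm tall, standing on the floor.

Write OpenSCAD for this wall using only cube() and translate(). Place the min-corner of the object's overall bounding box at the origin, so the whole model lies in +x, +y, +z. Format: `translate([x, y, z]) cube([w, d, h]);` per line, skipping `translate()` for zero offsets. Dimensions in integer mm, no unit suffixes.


cube([4589, 256, 2319]);


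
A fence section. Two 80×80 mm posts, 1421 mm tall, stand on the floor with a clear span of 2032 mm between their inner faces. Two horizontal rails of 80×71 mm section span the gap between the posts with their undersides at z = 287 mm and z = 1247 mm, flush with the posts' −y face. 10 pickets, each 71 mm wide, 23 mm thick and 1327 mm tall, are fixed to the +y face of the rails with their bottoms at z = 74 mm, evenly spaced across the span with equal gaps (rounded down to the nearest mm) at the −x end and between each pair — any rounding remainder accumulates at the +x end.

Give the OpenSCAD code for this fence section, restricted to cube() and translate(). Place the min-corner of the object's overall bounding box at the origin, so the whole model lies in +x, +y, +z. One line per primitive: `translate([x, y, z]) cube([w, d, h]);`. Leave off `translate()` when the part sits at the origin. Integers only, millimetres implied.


cube([80, 80, 1421]);
translate([2112, 0, 0]) cube([80, 80, 1421]);
translate([80, 0, 287]) cube([2032, 80, 71]);
translate([80, 0, 1247]) cube([2032, 80, 71]);
translate([200, 80, 74]) cube([71, 23, 1327]);
translate([391, 80, 74]) cube([71, 23, 1327]);
translate([582, 80, 74]) cube([71, 23, 1327]);
translate([773, 80, 74]) cube([71, 23, 1327]);
translate([964, 80, 74]) cube([71, 23, 1327]);
translate([1155, 80, 74]) cube([71, 23, 1327]);
translate([1346, 80, 74]) cube([71, 23, 1327]);
translate([1537, 80, 74]) cube([71, 23, 1327]);
translate([1728, 80, 74]) cube([71, 23, 1327]);
translate([1919, 80, 74]) cube([71, 23, 1327]);


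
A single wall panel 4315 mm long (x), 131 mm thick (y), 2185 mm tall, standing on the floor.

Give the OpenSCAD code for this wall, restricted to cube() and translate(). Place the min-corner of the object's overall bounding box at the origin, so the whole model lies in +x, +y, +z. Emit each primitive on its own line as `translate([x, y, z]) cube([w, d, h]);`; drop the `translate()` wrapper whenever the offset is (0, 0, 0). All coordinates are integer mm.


cube([4315, 131, 2185]);


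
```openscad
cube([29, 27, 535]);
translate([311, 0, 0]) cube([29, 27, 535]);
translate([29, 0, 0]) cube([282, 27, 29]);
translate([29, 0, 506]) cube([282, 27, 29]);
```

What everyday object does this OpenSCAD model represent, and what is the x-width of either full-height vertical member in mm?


A picture frame. The border width is 29 mm.

Four thin pieces enclosing a rectangular opening — a picture frame. The two full-height stiles are 535 mm tall; the top rail sits at z = 506 and is 29 mm tall, so the border above the opening is 535 − 506 = 29 mm, matching the stile x-width.


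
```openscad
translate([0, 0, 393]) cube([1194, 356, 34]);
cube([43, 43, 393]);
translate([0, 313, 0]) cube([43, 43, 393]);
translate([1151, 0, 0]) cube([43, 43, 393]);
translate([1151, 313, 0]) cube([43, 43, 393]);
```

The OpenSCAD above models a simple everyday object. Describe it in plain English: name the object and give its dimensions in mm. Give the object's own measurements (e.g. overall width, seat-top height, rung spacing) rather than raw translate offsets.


A long wooden bench with a 1194 mm (x) × 356 mm (y) seat, 34 mm thick, its top surface 427 mm above the floor. Four 43 mm square legs at the seat corners, flush with the edges, run from z = 0 to the seat underside.


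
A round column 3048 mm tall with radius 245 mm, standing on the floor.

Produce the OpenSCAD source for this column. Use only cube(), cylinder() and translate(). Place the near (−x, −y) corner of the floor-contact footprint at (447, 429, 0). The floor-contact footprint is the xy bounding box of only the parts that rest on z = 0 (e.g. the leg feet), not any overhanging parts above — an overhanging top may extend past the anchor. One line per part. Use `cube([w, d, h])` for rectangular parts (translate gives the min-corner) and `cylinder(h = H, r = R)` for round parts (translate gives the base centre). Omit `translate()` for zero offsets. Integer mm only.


translate([692, 674, 0]) cylinder(h = 3048, r = 245);


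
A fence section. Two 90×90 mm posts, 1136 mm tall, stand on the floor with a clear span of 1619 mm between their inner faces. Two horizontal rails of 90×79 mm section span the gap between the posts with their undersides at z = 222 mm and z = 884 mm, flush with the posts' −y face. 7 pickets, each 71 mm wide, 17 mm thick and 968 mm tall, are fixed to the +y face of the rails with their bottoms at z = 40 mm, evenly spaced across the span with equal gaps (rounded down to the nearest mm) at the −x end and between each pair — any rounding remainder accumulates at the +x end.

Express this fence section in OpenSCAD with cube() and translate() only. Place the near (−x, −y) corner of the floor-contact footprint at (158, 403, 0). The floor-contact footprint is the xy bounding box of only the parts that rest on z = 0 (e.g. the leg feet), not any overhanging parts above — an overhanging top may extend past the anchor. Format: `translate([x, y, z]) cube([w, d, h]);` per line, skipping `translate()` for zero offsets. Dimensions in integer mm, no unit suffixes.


translate([158, 403, 0]) cube([90, 90, 1136]);
translate([1867, 403, 0]) cube([90, 90, 1136]);
translate([248, 403, 222]) cube([1619, 90, 79]);
translate([248, 403, 884]) cube([1619, 90, 79]);
translate([388, 493, 40]) cube([71, 17, 968]);
translate([599, 493, 40]) cube([71, 17, 968]);
translate([810, 493, 40]) cube([71, 17, 968]);
translate([1021, 493, 40]) cube([71, 17, 968]);
translate([1232, 493, 40]) cube([71, 17, 968]);
translate([1443, 493, 40]) cube([71, 17, 968]);
translate([1654, 493, 40]) cube([71, 17, 968]);


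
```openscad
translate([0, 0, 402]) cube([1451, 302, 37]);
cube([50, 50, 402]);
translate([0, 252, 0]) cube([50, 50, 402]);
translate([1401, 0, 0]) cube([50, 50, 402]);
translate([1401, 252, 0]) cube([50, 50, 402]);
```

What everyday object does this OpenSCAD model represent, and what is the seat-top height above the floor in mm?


A bench. The seat-top height is 439 mm.

A long slab on four corner posts — a bench. The slab sits at z = 402 with thickness 37, so the top is 402 + 37 = 439 mm.


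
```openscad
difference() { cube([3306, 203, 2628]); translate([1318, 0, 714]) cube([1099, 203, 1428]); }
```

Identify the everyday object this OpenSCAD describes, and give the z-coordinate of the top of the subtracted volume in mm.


A wall with a window opening. The window head height is 2142 mm.

A wall with a rectangular opening subtracted — a window. Sill at z = 714, opening 1428 mm tall, so the head is at 714 + 1428 = 2142 mm.


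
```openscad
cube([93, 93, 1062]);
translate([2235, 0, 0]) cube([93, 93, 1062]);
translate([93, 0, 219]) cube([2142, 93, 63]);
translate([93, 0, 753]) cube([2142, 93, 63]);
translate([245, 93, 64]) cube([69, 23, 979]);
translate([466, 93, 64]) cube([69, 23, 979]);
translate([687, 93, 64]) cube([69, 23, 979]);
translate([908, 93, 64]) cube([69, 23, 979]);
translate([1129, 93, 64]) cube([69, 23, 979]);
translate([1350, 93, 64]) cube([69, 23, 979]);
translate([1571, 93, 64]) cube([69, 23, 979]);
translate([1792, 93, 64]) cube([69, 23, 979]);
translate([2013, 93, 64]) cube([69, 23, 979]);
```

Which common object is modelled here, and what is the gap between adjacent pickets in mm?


A fence section. The picket gap is 152 mm.

Two posts, two rails, 9 pickets — a fence section. Span 2142 mm holds 9 pickets of 69 mm with 10 equal gaps: ⌊(2142 − 9·69) / 10⌋ = 152 mm.


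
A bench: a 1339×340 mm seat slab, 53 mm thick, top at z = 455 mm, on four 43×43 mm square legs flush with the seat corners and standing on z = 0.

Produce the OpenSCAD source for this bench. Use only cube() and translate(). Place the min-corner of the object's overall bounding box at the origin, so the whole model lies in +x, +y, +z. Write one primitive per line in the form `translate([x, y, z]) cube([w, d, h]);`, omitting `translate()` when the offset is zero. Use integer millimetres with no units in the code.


translate([0, 0, 402]) cube([1339, 340, 53]);
cube([43, 43, 402]);
translate([0, 297, 0]) cube([43, 43, 402]);
translate([1296, 0, 0]) cube([43, 43, 402]);
translate([1296, 297, 0]) cube([43, 43, 402]);


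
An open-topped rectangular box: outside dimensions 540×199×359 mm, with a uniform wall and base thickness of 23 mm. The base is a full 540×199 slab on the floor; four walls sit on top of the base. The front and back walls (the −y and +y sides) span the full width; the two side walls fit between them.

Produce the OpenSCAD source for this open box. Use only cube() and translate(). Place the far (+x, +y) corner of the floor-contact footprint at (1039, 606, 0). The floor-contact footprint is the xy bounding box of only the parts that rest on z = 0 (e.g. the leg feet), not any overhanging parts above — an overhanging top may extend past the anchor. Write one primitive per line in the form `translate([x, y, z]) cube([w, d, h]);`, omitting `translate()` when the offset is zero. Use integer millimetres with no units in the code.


translate([499, 407, 0]) cube([540, 199, 23]);
translate([499, 407, 23]) cube([540, 23, 336]);
translate([499, 583, 23]) cube([540, 23, 336]);
translate([499, 430, 23]) cube([23, 153, 336]);
translate([1016, 430, 23]) cube([23, 153, 336]);


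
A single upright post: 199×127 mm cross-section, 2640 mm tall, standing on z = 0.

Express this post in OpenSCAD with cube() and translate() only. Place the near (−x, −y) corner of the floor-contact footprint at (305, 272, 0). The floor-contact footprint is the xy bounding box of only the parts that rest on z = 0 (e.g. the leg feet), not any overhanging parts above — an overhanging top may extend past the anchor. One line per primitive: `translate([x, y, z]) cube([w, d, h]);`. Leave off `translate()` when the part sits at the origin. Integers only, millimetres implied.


translate([305, 272, 0]) cube([199, 127, 2640]);


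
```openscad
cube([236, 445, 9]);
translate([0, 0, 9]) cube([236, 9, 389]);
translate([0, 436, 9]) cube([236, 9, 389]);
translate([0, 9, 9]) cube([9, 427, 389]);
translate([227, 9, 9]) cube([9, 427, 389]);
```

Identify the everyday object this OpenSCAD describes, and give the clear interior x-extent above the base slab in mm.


An open box. The internal width is 218 mm.

A 236×445 base slab with four walls standing on it — an open box. The base is 236 mm wide and the walls are 9 mm thick, so the internal width is 236 − 2 × 9 = 218 mm.


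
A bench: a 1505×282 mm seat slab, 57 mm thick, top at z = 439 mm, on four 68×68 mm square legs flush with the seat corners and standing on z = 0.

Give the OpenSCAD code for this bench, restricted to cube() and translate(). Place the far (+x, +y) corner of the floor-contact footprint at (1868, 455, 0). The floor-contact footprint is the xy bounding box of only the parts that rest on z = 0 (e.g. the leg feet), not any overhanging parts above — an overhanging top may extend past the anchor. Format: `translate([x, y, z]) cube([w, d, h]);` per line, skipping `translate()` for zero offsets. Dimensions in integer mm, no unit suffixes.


translate([363, 173, 382]) cube([1505, 282, 57]);
translate([363, 173, 0]) cube([68, 68, 382]);
translate([363, 387, 0]) cube([68, 68, 382]);
translate([1800, 173, 0]) cube([68, 68, 382]);
translate([1800, 387, 0]) cube([68, 68, 382]);


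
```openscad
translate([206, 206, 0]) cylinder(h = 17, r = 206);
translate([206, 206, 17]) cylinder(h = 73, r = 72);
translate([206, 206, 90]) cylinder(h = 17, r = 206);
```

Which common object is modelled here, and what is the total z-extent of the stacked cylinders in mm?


A spool. The overall height is 107 mm.

Three coaxial cylinders, large–small–large — a spool. Two 17 mm flanges and a 73 mm core give 17 + 73 + 17 = 107 mm.


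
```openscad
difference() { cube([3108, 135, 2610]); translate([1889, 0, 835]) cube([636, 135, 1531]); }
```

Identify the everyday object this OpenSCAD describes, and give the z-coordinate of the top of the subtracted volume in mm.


A wall with a window opening. The window head height is 2366 mm.

A wall with a rectangular opening subtracted — a window. Sill at z = 835, opening 1531 mm tall, so the head is at 835 + 1531 = 2366 mm.


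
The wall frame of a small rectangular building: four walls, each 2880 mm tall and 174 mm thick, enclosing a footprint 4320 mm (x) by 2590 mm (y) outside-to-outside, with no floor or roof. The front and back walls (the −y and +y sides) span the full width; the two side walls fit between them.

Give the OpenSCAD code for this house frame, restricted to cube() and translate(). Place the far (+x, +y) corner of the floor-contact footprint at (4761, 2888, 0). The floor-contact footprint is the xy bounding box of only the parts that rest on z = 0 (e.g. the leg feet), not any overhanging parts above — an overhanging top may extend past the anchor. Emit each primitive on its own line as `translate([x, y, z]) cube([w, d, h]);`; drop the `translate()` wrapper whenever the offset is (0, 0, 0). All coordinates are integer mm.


translate([441, 298, 0]) cube([4320, 174, 2880]);
translate([441, 2714, 0]) cube([4320, 174, 2880]);
translate([441, 472, 0]) cube([174, 2242, 2880]);
translate([4587, 472, 0]) cube([174, 2242, 2880]);


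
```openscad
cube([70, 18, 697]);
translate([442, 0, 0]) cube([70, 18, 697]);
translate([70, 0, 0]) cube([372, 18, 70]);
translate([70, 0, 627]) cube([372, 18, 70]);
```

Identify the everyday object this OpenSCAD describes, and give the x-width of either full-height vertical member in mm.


A picture frame. The border width is 70 mm.

Four thin pieces enclosing a rectangular opening — a picture frame. The two full-height stiles are 697 mm tall; the top rail sits at z = 627 and is 70 mm tall, so the border above the opening is 697 − 627 = 70 mm, matching the stile x-width.


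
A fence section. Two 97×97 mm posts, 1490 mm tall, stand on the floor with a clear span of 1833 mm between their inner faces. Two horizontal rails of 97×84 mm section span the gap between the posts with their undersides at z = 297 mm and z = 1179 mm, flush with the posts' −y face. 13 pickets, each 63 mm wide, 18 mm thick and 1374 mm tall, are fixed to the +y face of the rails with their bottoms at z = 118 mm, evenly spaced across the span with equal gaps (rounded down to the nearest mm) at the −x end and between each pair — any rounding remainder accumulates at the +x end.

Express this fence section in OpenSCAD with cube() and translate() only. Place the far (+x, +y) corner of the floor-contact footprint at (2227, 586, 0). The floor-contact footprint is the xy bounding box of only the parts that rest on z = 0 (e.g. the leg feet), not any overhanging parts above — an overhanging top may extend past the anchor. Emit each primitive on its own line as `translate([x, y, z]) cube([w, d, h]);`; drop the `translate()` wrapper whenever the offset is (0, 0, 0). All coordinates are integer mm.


translate([200, 489, 0]) cube([97, 97, 1490]);
translate([2130, 489, 0]) cube([97, 97, 1490]);
translate([297, 489, 297]) cube([1833, 97, 84]);
translate([297, 489, 1179]) cube([1833, 97, 84]);
translate([369, 586, 118]) cube([63, 18, 1374]);
translate([504, 586, 118]) cube([63, 18, 1374]);
translate([639, 586, 118]) cube([63, 18, 1374]);
translate([774, 586, 118]) cube([63, 18, 1374]);
translate([909, 586, 118]) cube([63, 18, 1374]);
translate([1044, 586, 118]) cube([63, 18, 1374]);
translate([1179, 586, 118]) cube([63, 18, 1374]);
translate([1314, 586, 118]) cube([63, 18, 1374]);
translate([1449, 586, 118]) cube([63, 18, 1374]);
translate([1584, 586, 118]) cube([63, 18, 1374]);
translate([1719, 586, 118]) cube([63, 18, 1374]);
translate([1854, 586, 118]) cube([63, 18, 1374]);
translate([1989, 586, 118]) cube([63, 18, 1374]);


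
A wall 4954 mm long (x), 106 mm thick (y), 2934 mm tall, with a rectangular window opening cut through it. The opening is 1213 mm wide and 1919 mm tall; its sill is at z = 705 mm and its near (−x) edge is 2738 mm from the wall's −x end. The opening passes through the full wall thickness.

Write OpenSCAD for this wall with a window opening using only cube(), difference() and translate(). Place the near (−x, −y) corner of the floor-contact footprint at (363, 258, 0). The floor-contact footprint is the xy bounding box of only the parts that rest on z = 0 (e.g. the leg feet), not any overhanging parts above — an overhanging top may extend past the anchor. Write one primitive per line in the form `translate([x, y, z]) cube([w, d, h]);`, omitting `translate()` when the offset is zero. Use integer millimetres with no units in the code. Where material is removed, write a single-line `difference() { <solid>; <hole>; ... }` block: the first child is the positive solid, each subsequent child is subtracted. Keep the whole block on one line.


difference() { translate([363, 258, 0]) cube([4954, 106, 2934]); translate([3101, 258, 705]) cube([1213, 106, 1919]); }


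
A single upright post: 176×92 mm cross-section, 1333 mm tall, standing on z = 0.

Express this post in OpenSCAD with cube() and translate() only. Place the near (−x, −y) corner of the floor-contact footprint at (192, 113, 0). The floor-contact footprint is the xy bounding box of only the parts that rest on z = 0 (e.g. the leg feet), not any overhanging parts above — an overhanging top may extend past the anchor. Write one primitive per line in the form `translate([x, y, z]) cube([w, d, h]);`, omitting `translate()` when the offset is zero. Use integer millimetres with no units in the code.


translate([192, 113, 0]) cube([176, 92, 1333]);


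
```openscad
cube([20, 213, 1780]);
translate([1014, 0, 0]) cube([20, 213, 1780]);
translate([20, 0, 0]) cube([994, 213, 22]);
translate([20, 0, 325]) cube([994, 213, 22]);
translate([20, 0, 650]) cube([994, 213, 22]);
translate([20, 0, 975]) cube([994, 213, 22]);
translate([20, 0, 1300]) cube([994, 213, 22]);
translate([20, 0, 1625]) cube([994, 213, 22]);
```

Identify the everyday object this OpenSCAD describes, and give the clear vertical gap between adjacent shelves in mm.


A bookshelf. The clear shelf gap is 303 mm.

Two tall side panels with 6 horizontal boards between them — a bookshelf. The first two shelf undersides are at z = 0 and z = 325; with shelf thickness 22, the clear gap is 325 − 0 − 22 = 303 mm.


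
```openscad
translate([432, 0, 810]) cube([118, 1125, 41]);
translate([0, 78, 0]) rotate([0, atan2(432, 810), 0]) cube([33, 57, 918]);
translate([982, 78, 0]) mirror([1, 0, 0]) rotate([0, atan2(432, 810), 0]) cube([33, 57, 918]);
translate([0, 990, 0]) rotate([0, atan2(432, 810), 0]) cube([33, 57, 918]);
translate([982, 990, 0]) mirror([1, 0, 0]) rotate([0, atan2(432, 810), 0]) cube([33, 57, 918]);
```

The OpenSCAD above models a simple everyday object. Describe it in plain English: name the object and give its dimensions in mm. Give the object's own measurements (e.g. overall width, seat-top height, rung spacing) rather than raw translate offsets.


A sawhorse. A 118×1125×41 mm beam (x, y, z) sits on two A-frame leg pairs. Each pair is two raked legs of 33×57 mm section (57 mm along y) splaying symmetrically in x. Each leg rises 810 mm vertically over 432 mm of horizontal reach and is 918 mm long along its own axis. Every leg's outer bottom edge rests on the floor and its outer top edge meets a bottom edge of the beam — the left legs (tilting toward +x) meet the beam's −x bottom edge, the right legs (their mirror images, tilting toward −x) meet its +x bottom edge — so the leg tops tuck under the beam, the beam's underside is 810 mm above the floor, and the feet are 982 mm apart outside-to-outside with the beam centred between them. The two leg pairs are set in 78 mm from either end of the beam.


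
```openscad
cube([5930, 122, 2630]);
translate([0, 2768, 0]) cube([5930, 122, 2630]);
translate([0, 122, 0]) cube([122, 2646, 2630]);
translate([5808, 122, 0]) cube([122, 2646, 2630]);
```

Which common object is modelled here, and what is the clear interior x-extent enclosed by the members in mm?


A house (or room) frame. The interior width is 5686 mm.

Four 2630 mm walls enclosing a rectangle with no floor or roof — a room or house frame. Outside width is 5930 mm and wall thickness is 122 mm, so the interior width is 5930 − 2 × 122 = 5686 mm.


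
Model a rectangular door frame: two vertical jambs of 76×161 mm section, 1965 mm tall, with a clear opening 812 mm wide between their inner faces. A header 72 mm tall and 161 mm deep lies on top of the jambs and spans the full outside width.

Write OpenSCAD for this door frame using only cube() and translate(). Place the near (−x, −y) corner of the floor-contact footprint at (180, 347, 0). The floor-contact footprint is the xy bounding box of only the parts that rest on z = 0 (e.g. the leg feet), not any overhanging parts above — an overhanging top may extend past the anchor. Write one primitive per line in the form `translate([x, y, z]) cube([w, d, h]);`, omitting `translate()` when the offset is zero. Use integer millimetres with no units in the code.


translate([180, 347, 0]) cube([76, 161, 1965]);
translate([1068, 347, 0]) cube([76, 161, 1965]);
translate([180, 347, 1965]) cube([964, 161, 72]);


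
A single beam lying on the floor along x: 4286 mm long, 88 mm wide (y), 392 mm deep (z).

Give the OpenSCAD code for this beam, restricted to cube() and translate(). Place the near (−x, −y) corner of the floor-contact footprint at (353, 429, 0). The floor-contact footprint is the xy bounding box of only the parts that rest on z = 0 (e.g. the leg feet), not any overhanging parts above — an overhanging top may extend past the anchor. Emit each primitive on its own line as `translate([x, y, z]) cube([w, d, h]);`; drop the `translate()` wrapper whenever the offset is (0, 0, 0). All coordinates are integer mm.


translate([353, 429, 0]) cube([4286, 88, 392]);


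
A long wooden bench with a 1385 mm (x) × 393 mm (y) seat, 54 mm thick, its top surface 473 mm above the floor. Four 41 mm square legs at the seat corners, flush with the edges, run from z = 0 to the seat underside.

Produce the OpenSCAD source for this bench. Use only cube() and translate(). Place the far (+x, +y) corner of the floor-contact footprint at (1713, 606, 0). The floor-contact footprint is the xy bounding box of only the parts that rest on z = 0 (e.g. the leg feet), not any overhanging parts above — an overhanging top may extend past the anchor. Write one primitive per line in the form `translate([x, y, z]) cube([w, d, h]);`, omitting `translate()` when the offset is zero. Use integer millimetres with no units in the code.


translate([328, 213, 419]) cube([1385, 393, 54]);
translate([328, 213, 0]) cube([41, 41, 419]);
translate([328, 565, 0]) cube([41, 41, 419]);
translate([1672, 213, 0]) cube([41, 41, 419]);
translate([1672, 565, 0]) cube([41, 41, 419]);


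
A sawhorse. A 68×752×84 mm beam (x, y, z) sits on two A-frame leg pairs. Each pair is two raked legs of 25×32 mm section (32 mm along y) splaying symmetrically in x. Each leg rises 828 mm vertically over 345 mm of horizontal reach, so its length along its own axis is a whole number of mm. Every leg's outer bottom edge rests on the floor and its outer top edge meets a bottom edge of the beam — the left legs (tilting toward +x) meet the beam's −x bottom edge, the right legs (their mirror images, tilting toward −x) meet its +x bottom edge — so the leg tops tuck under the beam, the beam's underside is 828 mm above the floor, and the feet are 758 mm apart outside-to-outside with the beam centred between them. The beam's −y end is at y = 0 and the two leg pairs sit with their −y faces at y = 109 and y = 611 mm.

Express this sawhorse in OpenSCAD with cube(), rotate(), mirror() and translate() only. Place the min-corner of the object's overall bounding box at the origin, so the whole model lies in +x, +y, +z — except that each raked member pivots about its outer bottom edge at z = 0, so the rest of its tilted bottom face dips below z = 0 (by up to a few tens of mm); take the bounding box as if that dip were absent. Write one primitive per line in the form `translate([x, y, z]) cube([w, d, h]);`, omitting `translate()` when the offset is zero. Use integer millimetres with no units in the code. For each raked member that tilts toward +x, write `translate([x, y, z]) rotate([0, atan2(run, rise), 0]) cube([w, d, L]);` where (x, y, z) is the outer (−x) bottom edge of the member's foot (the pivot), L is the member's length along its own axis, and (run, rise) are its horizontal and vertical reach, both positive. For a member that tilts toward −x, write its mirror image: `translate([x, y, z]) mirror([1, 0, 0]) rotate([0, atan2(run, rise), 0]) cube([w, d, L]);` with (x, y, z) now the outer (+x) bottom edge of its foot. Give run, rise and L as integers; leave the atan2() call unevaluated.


// leg length = √(345² + 828²) = 897
// right-leg outer foot x = 2·345 + 68 = 758
// beam min-corner = (345, 0, 828)
translate([345, 0, 828]) cube([68, 752, 84]);
translate([0, 109, 0]) rotate([0, atan2(345, 828), 0]) cube([25, 32, 897]);
translate([758, 109, 0]) mirror([1, 0, 0]) rotate([0, atan2(345, 828), 0]) cube([25, 32, 897]);
translate([0, 611, 0]) rotate([0, atan2(345, 828), 0]) cube([25, 32, 897]);
translate([758, 611, 0]) mirror([1, 0, 0]) rotate([0, atan2(345, 828), 0]) cube([25, 32, 897]);


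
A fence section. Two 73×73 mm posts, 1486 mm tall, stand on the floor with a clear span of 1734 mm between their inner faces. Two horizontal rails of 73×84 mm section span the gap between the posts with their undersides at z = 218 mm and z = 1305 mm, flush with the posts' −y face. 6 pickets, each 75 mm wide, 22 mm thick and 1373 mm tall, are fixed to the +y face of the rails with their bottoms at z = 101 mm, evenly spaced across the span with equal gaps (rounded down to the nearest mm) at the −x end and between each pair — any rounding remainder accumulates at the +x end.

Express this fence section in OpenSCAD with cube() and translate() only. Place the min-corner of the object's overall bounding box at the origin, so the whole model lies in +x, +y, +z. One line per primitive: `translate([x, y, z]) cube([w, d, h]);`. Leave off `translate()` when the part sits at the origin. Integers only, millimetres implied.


cube([73, 73, 1486]);
translate([1807, 0, 0]) cube([73, 73, 1486]);
translate([73, 0, 218]) cube([1734, 73, 84]);
translate([73, 0, 1305]) cube([1734, 73, 84]);
translate([256, 73, 101]) cube([75, 22, 1373]);
translate([514, 73, 101]) cube([75, 22, 1373]);
translate([772, 73, 101]) cube([75, 22, 1373]);
translate([1030, 73, 101]) cube([75, 22, 1373]);
translate([1288, 73, 101]) cube([75, 22, 1373]);
translate([1546, 73, 101]) cube([75, 22, 1373]);


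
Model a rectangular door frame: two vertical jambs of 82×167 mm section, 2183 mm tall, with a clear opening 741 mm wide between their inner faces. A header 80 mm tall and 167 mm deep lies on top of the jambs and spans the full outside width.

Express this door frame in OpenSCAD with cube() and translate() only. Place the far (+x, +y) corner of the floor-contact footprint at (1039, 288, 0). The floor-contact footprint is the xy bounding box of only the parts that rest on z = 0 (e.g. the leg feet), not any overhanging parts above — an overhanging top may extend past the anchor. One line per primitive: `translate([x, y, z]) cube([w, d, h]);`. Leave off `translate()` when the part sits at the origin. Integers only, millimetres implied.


translate([134, 121, 0]) cube([82, 167, 2183]);
translate([957, 121, 0]) cube([82, 167, 2183]);
translate([134, 121, 2183]) cube([905, 167, 80]);


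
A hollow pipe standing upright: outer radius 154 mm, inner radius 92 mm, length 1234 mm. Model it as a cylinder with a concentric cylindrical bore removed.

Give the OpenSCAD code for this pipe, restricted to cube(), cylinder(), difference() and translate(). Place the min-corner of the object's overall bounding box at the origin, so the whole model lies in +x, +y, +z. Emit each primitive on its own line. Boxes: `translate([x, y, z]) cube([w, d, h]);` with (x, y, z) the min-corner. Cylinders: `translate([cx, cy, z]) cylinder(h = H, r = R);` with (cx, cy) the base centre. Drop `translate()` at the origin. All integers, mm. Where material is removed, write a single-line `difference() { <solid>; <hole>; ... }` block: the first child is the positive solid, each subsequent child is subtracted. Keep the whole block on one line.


difference() { translate([154, 154, 0]) cylinder(h = 1234, r = 154); translate([154, 154, 0]) cylinder(h = 1234, r = 92); }


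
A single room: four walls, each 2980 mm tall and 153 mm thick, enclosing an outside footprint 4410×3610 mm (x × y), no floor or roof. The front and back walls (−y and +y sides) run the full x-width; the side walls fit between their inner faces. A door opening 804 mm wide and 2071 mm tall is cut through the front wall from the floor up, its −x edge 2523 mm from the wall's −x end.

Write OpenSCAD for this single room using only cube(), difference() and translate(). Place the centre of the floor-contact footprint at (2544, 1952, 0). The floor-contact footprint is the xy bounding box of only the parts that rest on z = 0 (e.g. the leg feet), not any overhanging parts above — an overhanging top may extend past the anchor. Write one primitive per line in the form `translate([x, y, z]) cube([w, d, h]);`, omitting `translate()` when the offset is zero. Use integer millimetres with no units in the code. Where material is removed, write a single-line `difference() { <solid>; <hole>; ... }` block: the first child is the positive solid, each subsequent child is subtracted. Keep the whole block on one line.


difference() { translate([339, 147, 0]) cube([4410, 153, 2980]); translate([2862, 147, 0]) cube([804, 153, 2071]); }
translate([339, 3604, 0]) cube([4410, 153, 2980]);
translate([339, 300, 0]) cube([153, 3304, 2980]);
translate([4596, 300, 0]) cube([153, 3304, 2980]);


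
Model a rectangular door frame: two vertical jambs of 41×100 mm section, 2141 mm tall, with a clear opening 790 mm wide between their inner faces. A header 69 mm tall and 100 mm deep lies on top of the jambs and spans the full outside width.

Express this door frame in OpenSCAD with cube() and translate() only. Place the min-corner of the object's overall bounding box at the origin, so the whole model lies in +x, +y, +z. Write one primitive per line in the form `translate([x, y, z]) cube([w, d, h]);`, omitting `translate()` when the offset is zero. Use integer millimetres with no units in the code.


cube([41, 100, 2141]);
translate([831, 0, 0]) cube([41, 100, 2141]);
translate([0, 0, 2141]) cube([872, 100, 69]);


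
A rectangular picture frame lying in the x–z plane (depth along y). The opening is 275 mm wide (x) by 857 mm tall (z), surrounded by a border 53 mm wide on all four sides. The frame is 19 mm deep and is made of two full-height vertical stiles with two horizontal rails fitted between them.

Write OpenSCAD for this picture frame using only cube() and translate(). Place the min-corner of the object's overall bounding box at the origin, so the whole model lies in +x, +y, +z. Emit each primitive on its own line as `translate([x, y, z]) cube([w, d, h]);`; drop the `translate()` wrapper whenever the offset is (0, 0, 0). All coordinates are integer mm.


cube([53, 19, 963]);
translate([328, 0, 0]) cube([53, 19, 963]);
translate([53, 0, 0]) cube([275, 19, 53]);
translate([53, 0, 910]) cube([275, 19, 53]);


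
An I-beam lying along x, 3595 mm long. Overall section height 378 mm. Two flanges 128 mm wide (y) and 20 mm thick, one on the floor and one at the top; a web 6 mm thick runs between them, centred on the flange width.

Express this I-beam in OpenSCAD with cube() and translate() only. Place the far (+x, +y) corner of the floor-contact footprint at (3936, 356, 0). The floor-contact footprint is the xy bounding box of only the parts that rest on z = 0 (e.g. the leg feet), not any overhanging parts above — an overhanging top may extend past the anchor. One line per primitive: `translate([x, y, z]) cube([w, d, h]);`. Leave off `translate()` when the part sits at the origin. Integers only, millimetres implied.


translate([341, 228, 0]) cube([3595, 128, 20]);
translate([341, 289, 20]) cube([3595, 6, 338]);
translate([341, 228, 358]) cube([3595, 128, 20]);


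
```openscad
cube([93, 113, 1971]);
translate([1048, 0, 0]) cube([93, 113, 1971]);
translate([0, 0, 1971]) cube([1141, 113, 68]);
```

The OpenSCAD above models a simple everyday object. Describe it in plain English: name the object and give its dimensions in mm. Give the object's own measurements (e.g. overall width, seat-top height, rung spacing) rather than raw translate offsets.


A door frame. The clear opening is 955 mm wide and 1971 mm high. Two 93 mm wide jambs, 113 mm deep, stand either side of the opening from the floor to the top of the opening. A 68 mm thick head sits across the top of both jambs, spanning the full outside width of the frame.


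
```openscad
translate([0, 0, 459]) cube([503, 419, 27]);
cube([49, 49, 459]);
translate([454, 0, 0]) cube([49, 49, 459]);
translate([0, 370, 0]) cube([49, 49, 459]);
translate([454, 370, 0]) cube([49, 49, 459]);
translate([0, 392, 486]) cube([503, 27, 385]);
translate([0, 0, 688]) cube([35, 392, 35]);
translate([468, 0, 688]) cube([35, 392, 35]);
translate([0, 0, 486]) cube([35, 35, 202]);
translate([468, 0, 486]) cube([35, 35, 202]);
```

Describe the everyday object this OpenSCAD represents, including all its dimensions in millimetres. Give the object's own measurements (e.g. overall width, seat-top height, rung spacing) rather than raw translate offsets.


A chair. The seat is a 503×419×27 mm slab with its top at z = 486 mm, on four 49×49 mm corner legs (flush with the seat edges, standing on z = 0). A flat backrest 27 mm thick, 385 mm tall, spans the full seat width and rises from the seat top along its +y edge, rear face flush with the rear of the seat. Two armrests of 35×35 mm section run along each side from the seat's front edge to the front of the backrest, top faces 237 mm above the seat top and outer faces flush with the seat's x-edges; a 35×35 mm post under the front of each armrest stands on the seat at the front corner.


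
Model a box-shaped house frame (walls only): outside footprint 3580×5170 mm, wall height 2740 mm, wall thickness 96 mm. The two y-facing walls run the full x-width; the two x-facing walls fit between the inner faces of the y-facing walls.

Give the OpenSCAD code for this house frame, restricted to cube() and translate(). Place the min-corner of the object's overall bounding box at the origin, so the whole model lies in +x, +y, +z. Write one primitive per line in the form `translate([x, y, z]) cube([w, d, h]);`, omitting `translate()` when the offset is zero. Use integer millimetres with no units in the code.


cube([3580, 96, 2740]);
translate([0, 5074, 0]) cube([3580, 96, 2740]);
translate([0, 96, 0]) cube([96, 4978, 2740]);
translate([3484, 96, 0]) cube([96, 4978, 2740]);
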